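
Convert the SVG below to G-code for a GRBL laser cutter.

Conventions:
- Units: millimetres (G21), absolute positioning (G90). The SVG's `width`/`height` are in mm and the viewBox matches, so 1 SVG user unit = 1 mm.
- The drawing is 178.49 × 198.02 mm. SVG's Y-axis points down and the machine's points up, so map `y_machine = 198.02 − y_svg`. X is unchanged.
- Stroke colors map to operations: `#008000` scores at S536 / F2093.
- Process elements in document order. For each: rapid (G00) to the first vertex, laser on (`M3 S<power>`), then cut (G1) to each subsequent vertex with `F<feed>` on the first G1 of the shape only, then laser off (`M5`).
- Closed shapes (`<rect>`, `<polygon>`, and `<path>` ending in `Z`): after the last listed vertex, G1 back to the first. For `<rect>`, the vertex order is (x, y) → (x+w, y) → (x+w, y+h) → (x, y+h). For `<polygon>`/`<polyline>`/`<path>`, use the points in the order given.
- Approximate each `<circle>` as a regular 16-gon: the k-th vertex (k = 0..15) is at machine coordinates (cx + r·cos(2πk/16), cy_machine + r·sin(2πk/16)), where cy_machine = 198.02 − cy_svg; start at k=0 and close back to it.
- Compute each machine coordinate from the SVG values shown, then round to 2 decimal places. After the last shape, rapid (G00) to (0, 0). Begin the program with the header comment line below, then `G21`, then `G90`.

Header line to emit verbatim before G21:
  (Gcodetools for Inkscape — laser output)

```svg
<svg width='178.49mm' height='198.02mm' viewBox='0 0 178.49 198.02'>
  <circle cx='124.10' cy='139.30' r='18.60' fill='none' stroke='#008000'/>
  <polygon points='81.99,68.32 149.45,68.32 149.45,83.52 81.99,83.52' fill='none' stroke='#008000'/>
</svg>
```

(Gcodetools for Inkscape — laser output)
G21
G90
G00 X142.70 Y58.72
M3 S536
G1 X141.28 Y65.84 F2093
G1 X137.25 Y71.87
G1 X131.22 Y75.90
G1 X124.10 Y77.32
G1 X116.98 Y75.90
G1 X110.95 Y71.87
G1 X106.92 Y65.84
G1 X105.50 Y58.72
G1 X106.92 Y51.60
G1 X110.95 Y45.57
G1 X116.98 Y41.54
G1 X124.10 Y40.12
G1 X131.22 Y41.54
G1 X137.25 Y45.57
G1 X141.28 Y51.60
G1 X142.70 Y58.72
M5
G00 X81.99 Y129.70
M3 S536
G1 X149.45 Y129.70 F2093
G1 X149.45 Y114.50
G1 X81.99 Y114.50
G1 X81.99 Y129.70
M5
G00 X0.00 Y0.00

1 u = 1 mm; y_m = 198.02 − y.

[1] `<circle>` circle, #008000→score S536 F2093: (142.70,58.72) → (141.28,65.84) → (137.25,71.87) → (131.22,75.90) → (124.10,77.32) → (116.98,75.90) → (110.95,71.87) → (106.92,65.84) → (105.50,58.72) → (106.92,51.60) → (110.95,45.57) → (116.98,41.54) → (124.10,40.12) → (131.22,41.54) → (137.25,45.57) → (141.28,51.60) → (142.70,58.72) (closed)

[2] `<polygon>` rectangle, #008000→score S536 F2093: (81.99,129.70) → (149.45,129.70) → (149.45,114.50) → (81.99,114.50) → (81.99,129.70) (closed)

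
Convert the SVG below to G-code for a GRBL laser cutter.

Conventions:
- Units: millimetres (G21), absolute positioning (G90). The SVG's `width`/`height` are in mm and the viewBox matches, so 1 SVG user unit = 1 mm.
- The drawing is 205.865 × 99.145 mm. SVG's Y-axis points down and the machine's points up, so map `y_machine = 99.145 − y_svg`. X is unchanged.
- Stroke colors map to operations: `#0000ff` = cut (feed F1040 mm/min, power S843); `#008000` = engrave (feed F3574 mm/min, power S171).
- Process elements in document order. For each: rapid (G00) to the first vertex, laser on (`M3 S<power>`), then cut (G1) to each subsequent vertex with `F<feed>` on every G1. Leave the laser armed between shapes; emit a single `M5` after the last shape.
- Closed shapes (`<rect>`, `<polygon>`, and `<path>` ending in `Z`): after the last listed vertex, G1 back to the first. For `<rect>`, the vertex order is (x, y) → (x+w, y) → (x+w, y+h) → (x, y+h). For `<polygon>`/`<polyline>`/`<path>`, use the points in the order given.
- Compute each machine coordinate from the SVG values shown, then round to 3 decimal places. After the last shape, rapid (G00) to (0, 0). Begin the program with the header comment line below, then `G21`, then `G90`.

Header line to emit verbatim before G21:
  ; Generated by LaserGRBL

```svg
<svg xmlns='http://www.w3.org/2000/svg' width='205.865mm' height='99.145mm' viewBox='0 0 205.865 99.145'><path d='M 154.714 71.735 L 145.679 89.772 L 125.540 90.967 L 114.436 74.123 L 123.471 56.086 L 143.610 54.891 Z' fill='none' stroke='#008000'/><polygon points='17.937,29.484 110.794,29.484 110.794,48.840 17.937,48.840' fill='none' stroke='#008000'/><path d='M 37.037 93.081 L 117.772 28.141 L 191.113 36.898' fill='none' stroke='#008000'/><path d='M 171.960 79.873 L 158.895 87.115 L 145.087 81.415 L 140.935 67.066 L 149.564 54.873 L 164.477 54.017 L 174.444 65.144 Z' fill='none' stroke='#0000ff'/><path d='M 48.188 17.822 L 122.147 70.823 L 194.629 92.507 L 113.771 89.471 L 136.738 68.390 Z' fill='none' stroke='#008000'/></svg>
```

; Generated by LaserGRBL
G21
G90
G00 X154.714 Y27.410
M3 S171
G1 X145.679 Y9.373 F3574
G1 X125.540 Y8.178 F3574
G1 X114.436 Y25.022 F3574
G1 X123.471 Y43.059 F3574
G1 X143.610 Y44.254 F3574
G1 X154.714 Y27.410 F3574
G00 X17.937 Y69.661
M3 S171
G1 X110.794 Y69.661 F3574
G1 X110.794 Y50.305 F3574
G1 X17.937 Y50.305 F3574
G1 X17.937 Y69.661 F3574
G00 X37.037 Y6.064
M3 S171
G1 X117.772 Y71.004 F3574
G1 X191.113 Y62.247 F3574
G00 X171.960 Y19.272
M3 S843
G1 X158.895 Y12.030 F1040
G1 X145.087 Y17.730 F1040
G1 X140.935 Y32.079 F1040
G1 X149.564 Y44.272 F1040
G1 X164.477 Y45.128 F1040
G1 X174.444 Y34.001 F1040
G1 X171.960 Y19.272 F1040
G00 X48.188 Y81.323
M3 S171
G1 X122.147 Y28.322 F3574
G1 X194.629 Y6.638 F3574
G1 X113.771 Y9.674 F3574
G1 X136.738 Y30.755 F3574
G1 X48.188 Y81.323 F3574
M5
G00 X0.000 Y0.000

Since the viewBox matches the mm dimensions, user units are millimetres directly. The only transform is the Y-flip y_m = 99.145 − y_svg.

Shape 1 is a regular polygon drawn with `<path>`. Its stroke #008000 means engrave at S171, F3574. After flipping Y the toolpath is (154.714,27.410) → (145.679,9.373) → (125.540,8.178) → (114.436,25.022) → (123.471,43.059) → (143.610,44.254) → (154.714,27.410), returning to the start.

Shape 2 is a rectangle drawn with `<polygon>`. Its stroke #008000 means engrave at S171, F3574. After flipping Y the toolpath is (17.937,69.661) → (110.794,69.661) → (110.794,50.305) → (17.937,50.305) → (17.937,69.661), returning to the start.

Shape 3 is a open polyline drawn with `<path>`. Its stroke #008000 means engrave at S171, F3574. After flipping Y the toolpath is (37.037,6.064) → (117.772,71.004) → (191.113,62.247).

Shape 4 is a regular polygon drawn with `<path>`. Its stroke #0000ff means cut at S843, F1040. After flipping Y the toolpath is (171.960,19.272) → (158.895,12.030) → (145.087,17.730) → (140.935,32.079) → (149.564,44.272) → (164.477,45.128) → (174.444,34.001) → (171.960,19.272), returning to the start.

Shape 5 is a closed polygon drawn with `<path>`. Its stroke #008000 means engrave at S171, F3574. After flipping Y the toolpath is (48.188,81.323) → (122.147,28.322) → (194.629,6.638) → (113.771,9.674) → (136.738,30.755) → (48.188,81.323), returning to the start.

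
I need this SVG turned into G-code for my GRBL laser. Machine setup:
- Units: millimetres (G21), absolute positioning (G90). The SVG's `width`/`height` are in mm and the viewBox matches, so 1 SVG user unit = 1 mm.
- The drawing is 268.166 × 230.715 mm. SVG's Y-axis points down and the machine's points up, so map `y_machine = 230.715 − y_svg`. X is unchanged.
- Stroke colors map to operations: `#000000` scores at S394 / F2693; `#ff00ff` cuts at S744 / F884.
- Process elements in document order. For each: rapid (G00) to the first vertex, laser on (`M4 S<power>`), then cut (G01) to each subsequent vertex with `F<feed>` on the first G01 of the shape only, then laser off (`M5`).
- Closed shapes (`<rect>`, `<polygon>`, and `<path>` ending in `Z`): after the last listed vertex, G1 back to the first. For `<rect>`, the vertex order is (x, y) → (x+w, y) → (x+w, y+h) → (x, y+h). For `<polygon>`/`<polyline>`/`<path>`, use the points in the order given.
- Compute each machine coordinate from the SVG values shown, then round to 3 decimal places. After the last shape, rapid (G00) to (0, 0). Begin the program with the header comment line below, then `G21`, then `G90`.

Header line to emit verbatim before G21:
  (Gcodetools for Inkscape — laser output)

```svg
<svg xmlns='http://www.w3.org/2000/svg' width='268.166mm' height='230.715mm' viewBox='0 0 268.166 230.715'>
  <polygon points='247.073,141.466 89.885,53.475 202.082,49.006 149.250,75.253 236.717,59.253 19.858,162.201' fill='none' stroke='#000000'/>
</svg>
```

(Gcodetools for Inkscape — laser output)
G21
G90
G00 X247.073 Y89.249
M4 S394
G01 X89.885 Y177.240 F2693
G01 X202.082 Y181.709
G01 X149.250 Y155.462
G01 X236.717 Y171.462
G01 X19.858 Y68.514
G01 X247.073 Y89.249
M5
G00 X0.000 Y0.000

1 u = 1 mm; y_m = 230.715 − y.

[1] `<polygon>` closed polygon, #000000→score S394 F2693: (247.073,89.249) → (89.885,177.240) → (202.082,181.709) → (149.250,155.462) → (236.717,171.462) → (19.858,68.514) → (247.073,89.249) (closed)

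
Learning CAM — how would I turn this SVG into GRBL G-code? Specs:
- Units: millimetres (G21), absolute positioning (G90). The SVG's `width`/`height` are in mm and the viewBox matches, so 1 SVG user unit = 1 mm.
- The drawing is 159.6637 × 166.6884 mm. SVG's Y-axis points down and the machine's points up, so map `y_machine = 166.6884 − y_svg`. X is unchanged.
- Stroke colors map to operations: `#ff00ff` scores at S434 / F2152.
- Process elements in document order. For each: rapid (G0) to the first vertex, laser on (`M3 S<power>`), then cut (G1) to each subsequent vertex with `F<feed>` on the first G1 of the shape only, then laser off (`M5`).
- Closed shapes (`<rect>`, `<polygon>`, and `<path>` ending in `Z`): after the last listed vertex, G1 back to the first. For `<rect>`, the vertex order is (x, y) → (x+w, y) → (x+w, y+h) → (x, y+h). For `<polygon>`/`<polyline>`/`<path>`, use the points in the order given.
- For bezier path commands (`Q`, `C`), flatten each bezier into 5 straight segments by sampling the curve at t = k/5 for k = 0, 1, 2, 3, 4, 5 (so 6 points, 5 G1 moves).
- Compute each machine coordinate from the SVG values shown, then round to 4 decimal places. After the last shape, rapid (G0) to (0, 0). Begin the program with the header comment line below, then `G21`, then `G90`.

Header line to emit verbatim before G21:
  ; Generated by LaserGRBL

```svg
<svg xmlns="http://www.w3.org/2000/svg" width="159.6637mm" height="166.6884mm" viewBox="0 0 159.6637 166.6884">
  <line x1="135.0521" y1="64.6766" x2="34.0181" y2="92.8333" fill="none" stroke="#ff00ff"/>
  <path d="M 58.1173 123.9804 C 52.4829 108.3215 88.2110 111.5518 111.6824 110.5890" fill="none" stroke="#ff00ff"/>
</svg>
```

; Generated by LaserGRBL
G21
G90
G0 X135.0521 Y102.0118
M3 S434
G1 X34.0181 Y73.8551 F2152
M5
G0 X58.1173 Y42.7080
M3 S434
G1 X59.2712 Y50.0213 F2152
G1 X67.7784 Y53.9091
G1 X81.0651 Y55.4795
G1 X96.5577 Y55.8402
G1 X111.6824 Y56.0994
M5
G0 X0.0000 Y0.0000

viewBox `0 0 159.6637 166.6884` with mm width/height → 1 unit = 1 mm. Flip: y_m = 166.6884 − y_svg.

**Shape 1** — `<line>` line segment, stroke `#ff00ff` → score (S434, F2152). Machine vertices: (135.0521,102.0118) → (34.0181,73.8551). Open path.

**Shape 2** — `<path>` cubic bezier, stroke `#ff00ff` → score (S434, F2152). Control points (SVG): P0=(58.1173,123.9804), P1=(52.4829,108.3215), P2=(88.2110,111.5518), P3=(111.6824,110.5890); sampled at t=k/5. Machine vertices: (58.1173,42.7080) → (59.2712,50.0213) → (67.7784,53.9091) → (81.0651,55.4795) → (96.5577,55.8402) → (111.6824,56.0994). Open path.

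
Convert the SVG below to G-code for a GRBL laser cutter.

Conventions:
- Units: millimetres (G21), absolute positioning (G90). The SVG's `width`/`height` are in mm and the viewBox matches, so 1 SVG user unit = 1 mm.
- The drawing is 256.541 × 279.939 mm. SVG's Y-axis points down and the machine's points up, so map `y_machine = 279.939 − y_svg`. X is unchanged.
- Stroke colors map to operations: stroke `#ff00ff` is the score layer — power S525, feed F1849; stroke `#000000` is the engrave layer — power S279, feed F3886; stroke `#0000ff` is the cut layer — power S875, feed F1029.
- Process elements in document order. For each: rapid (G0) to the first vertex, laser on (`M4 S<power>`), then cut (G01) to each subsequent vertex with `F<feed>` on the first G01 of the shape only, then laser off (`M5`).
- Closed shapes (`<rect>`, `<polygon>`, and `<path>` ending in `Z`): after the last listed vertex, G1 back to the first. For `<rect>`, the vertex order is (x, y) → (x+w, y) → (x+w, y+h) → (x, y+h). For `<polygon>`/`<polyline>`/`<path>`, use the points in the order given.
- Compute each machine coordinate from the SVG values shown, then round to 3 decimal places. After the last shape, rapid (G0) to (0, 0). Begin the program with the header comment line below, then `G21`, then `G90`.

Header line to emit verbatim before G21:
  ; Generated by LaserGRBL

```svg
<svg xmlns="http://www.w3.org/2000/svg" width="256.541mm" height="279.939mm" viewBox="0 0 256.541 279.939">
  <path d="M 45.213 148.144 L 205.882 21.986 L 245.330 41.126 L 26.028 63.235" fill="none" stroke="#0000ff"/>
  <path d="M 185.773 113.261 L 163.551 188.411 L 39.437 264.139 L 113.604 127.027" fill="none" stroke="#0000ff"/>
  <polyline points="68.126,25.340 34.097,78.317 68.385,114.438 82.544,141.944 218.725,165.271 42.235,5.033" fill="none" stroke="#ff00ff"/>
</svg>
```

; Generated by LaserGRBL
G21
G90
G0 X45.213 Y131.795
M4 S875
G01 X205.882 Y257.953 F1029
G01 X245.330 Y238.813
G01 X26.028 Y216.704
M5
G0 X185.773 Y166.678
M4 S875
G01 X163.551 Y91.528 F1029
G01 X39.437 Y15.800
G01 X113.604 Y152.912
M5
G0 X68.126 Y254.599
M4 S525
G01 X34.097 Y201.622 F1849
G01 X68.385 Y165.501
G01 X82.544 Y137.995
G01 X218.725 Y114.668
G01 X42.235 Y274.906
M5
G0 X0.000 Y0.000

Since the viewBox matches the mm dimensions, user units are millimetres directly. The only transform is the Y-flip y_m = 279.939 − y_svg.

Shape 1 is a open polyline drawn with `<path>`. Its stroke #0000ff means cut at S875, F1029. After flipping Y the toolpath is (45.213,131.795) → (205.882,257.953) → (245.330,238.813) → (26.028,216.704).

Shape 2 is a open polyline drawn with `<path>`. Its stroke #0000ff means cut at S875, F1029. After flipping Y the toolpath is (185.773,166.678) → (163.551,91.528) → (39.437,15.800) → (113.604,152.912).

Shape 3 is a open polyline drawn with `<polyline>`. Its stroke #ff00ff means score at S525, F1849. After flipping Y the toolpath is (68.126,254.599) → (34.097,201.622) → (68.385,165.501) → (82.544,137.995) → (218.725,114.668) → (42.235,274.906).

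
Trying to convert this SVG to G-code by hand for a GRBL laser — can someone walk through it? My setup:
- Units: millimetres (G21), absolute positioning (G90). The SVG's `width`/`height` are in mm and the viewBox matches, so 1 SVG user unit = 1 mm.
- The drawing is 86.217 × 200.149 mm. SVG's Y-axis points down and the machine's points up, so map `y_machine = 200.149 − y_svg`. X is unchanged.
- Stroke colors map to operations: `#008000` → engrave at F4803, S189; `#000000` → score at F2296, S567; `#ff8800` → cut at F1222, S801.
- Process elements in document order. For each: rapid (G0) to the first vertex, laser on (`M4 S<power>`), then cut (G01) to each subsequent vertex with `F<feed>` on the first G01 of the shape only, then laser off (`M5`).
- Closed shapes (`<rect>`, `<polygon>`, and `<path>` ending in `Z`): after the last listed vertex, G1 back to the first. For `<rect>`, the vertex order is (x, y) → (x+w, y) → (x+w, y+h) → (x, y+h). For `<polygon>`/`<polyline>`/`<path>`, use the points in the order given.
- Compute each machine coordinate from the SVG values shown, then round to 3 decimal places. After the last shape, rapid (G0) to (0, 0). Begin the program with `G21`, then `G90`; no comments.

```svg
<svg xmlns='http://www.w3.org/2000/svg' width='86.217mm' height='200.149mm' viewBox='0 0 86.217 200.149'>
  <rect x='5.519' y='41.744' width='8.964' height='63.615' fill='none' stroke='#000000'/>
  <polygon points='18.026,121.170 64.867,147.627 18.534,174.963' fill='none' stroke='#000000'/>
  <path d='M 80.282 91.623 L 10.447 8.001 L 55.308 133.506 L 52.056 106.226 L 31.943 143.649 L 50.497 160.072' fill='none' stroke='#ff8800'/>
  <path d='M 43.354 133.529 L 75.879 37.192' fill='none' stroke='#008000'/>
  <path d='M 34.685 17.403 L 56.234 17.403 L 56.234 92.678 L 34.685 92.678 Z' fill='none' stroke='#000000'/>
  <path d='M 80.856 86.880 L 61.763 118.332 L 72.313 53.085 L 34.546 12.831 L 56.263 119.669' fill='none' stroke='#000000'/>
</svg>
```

G21
G90
G0 X5.519 Y158.405
M4 S567
G01 X14.483 Y158.405 F2296
G01 X14.483 Y94.790
G01 X5.519 Y94.790
G01 X5.519 Y158.405
M5
G0 X18.026 Y78.979
M4 S567
G01 X64.867 Y52.522 F2296
G01 X18.534 Y25.186
G01 X18.026 Y78.979
M5
G0 X80.282 Y108.526
M4 S801
G01 X10.447 Y192.148 F1222
G01 X55.308 Y66.643
G01 X52.056 Y93.923
G01 X31.943 Y56.500
G01 X50.497 Y40.077
M5
G0 X43.354 Y66.620
M4 S189
G01 X75.879 Y162.957 F4803
M5
G0 X34.685 Y182.746
M4 S567
G01 X56.234 Y182.746 F2296
G01 X56.234 Y107.471
G01 X34.685 Y107.471
G01 X34.685 Y182.746
M5
G0 X80.856 Y113.269
M4 S567
G01 X61.763 Y81.817 F2296
G01 X72.313 Y147.064
G01 X34.546 Y187.318
G01 X56.263 Y80.480
M5
G0 X0.000 Y0.000

viewBox `0 0 86.217 200.149` with mm width/height → 1 unit = 1 mm. Flip: y_m = 200.149 − y_svg.

**Shape 1** — `<rect>` rectangle, stroke `#000000` → score (S567, F2296). Machine vertices: (5.519,158.405) → (14.483,158.405) → (14.483,94.790) → (5.519,94.790) → (5.519,158.405). Closed: final G1 returns to the first vertex.

**Shape 2** — `<polygon>` regular polygon, stroke `#000000` → score (S567, F2296). Machine vertices: (18.026,78.979) → (64.867,52.522) → (18.534,25.186) → (18.026,78.979). Closed: final G1 returns to the first vertex.

**Shape 3** — `<path>` open polyline, stroke `#ff8800` → cut (S801, F1222). Machine vertices: (80.282,108.526) → (10.447,192.148) → (55.308,66.643) → (52.056,93.923) → (31.943,56.500) → (50.497,40.077). Open path.

**Shape 4** — `<path>` line segment, stroke `#008000` → engrave (S189, F4803). Machine vertices: (43.354,66.620) → (75.879,162.957). Open path.

**Shape 5** — `<path>` rectangle, stroke `#000000` → score (S567, F2296). Machine vertices: (34.685,182.746) → (56.234,182.746) → (56.234,107.471) → (34.685,107.471) → (34.685,182.746). Closed: final G1 returns to the first vertex.

**Shape 6** — `<path>` open polyline, stroke `#000000` → score (S567, F2296). Machine vertices: (80.856,113.269) → (61.763,81.817) → (72.313,147.064) → (34.546,187.318) → (56.263,80.480). Open path.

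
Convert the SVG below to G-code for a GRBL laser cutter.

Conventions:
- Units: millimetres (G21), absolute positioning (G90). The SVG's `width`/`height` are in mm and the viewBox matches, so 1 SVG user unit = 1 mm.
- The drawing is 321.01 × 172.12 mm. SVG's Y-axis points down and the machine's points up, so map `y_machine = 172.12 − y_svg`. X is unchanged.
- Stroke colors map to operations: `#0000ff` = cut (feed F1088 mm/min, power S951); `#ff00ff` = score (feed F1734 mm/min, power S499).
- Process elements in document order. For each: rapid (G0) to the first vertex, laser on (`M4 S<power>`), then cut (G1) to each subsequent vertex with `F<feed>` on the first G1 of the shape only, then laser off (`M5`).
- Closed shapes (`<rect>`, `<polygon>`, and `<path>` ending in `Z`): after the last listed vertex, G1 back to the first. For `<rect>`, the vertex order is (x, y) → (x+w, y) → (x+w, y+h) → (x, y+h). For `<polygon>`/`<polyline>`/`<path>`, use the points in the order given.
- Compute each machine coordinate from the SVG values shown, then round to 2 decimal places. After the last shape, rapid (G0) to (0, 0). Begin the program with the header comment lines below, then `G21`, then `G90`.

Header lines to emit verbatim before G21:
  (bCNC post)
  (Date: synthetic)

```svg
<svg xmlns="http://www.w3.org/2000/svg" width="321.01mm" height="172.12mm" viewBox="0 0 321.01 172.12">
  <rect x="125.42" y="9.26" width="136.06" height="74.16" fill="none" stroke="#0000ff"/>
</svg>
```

viewBox `0 0 321.01 172.12` with mm width/height → 1 unit = 1 mm. Flip: y_m = 172.12 − y_svg.

**Shape 1** — `<rect>` rectangle, stroke `#0000ff` → cut (S951, F1088). Machine vertices: (125.42,162.86) → (261.48,162.86) → (261.48,88.70) → (125.42,88.70) → (125.42,162.86). Closed: final G1 returns to the first vertex.

(bCNC post)
(Date: synthetic)
G21
G90
G0 X125.42 Y162.86
M4 S951
G1 X261.48 Y162.86 F1088
G1 X261.48 Y88.70
G1 X125.42 Y88.70
G1 X125.42 Y162.86
M5
G0 X0.00 Y0.00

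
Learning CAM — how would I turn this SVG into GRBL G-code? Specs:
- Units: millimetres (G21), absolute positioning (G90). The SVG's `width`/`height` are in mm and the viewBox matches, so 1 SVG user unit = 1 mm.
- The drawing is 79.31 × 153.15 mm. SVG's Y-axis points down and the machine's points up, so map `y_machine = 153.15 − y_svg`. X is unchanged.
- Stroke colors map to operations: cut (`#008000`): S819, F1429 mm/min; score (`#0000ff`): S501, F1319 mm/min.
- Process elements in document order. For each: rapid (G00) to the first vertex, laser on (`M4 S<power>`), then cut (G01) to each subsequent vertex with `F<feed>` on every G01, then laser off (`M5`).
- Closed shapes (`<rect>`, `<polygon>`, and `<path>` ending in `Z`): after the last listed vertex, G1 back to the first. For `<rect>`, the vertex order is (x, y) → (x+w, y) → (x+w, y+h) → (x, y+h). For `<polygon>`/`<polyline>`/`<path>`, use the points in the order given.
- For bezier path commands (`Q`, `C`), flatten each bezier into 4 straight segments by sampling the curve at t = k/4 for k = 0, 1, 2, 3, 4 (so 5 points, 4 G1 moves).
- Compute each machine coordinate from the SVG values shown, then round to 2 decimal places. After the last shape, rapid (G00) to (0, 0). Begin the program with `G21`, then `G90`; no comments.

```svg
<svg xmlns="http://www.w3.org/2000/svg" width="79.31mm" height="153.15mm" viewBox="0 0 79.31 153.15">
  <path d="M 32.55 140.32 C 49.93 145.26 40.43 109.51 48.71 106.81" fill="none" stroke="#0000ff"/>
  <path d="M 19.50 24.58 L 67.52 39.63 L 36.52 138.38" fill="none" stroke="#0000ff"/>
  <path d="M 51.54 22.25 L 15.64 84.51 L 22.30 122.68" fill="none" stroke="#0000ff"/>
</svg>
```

Since the viewBox matches the mm dimensions, user units are millimetres directly. The only transform is the Y-flip y_m = 153.15 − y_svg.

Shape 1 is a cubic bezier drawn with `<path>`. Its stroke #0000ff means score at S501, F1319. After flipping Y the toolpath is (32.55,12.83) → (41.24,15.60) → (44.04,26.72) → (45.14,39.27) → (48.71,46.34).

Shape 2 is a open polyline drawn with `<path>`. Its stroke #0000ff means score at S501, F1319. After flipping Y the toolpath is (19.50,128.57) → (67.52,113.52) → (36.52,14.77).

Shape 3 is a open polyline drawn with `<path>`. Its stroke #0000ff means score at S501, F1319. After flipping Y the toolpath is (51.54,130.90) → (15.64,68.64) → (22.30,30.47).

G21
G90
G00 X32.55 Y12.83
M4 S501
G01 X41.24 Y15.60 F1319
G01 X44.04 Y26.72 F1319
G01 X45.14 Y39.27 F1319
G01 X48.71 Y46.34 F1319
M5
G00 X19.50 Y128.57
M4 S501
G01 X67.52 Y113.52 F1319
G01 X36.52 Y14.77 F1319
M5
G00 X51.54 Y130.90
M4 S501
G01 X15.64 Y68.64 F1319
G01 X22.30 Y30.47 F1319
M5
G00 X0.00 Y0.00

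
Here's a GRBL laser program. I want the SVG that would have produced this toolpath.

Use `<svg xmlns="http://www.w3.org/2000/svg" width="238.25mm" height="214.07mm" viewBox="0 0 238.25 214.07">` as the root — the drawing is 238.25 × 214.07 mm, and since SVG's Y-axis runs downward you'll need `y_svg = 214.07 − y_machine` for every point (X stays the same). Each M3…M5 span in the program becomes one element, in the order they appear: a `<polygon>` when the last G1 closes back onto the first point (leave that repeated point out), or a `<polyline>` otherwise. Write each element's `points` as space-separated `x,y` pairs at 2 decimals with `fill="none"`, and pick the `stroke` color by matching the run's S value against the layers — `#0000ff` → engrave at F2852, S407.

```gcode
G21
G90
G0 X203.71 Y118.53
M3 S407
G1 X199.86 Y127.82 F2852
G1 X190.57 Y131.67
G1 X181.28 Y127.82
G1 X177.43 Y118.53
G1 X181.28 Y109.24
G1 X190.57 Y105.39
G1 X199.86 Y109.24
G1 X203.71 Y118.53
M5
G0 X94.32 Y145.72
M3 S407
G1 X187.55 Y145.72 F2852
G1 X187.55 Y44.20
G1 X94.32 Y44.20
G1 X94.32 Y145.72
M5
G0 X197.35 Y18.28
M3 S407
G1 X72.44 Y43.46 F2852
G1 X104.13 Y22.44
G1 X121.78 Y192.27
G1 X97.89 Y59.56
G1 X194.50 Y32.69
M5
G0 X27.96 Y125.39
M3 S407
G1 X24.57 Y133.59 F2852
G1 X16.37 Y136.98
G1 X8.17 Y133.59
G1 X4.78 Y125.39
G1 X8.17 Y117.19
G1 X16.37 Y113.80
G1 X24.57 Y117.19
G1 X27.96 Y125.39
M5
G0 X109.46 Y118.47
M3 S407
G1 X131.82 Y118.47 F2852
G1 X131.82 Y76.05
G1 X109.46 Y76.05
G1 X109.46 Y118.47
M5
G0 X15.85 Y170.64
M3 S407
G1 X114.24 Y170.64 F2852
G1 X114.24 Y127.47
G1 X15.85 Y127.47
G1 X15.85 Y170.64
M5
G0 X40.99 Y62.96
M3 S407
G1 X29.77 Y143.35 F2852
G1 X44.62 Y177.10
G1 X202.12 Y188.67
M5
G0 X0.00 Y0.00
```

Machine Y-up, SVG Y-down with viewBox height 214.07, so y_svg = 214.07 − y_machine; X carries over. Every run uses S407, so all elements get stroke `#0000ff` (engrave).

Run 1: The run returns to its start, so emit a `<polygon>` with points (Y-flipped): 203.71,95.54 199.86,86.25 190.57,82.40 181.28,86.25 177.43,95.54 181.28,104.83 190.57,108.68 199.86,104.83.

Run 2: The run returns to its start, so emit a `<polygon>` with points (Y-flipped): 94.32,68.35 187.55,68.35 187.55,169.87 94.32,169.87.

Run 3: The run is open, so emit a `<polyline>` with points (Y-flipped): 197.35,195.79 72.44,170.61 104.13,191.63 121.78,21.80 97.89,154.51 194.50,181.38.

Run 4: The run returns to its start, so emit a `<polygon>` with points (Y-flipped): 27.96,88.68 24.57,80.48 16.37,77.09 8.17,80.48 4.78,88.68 8.17,96.88 16.37,100.27 24.57,96.88.

Run 5: The run returns to its start, so emit a `<polygon>` with points (Y-flipped): 109.46,95.60 131.82,95.60 131.82,138.02 109.46,138.02.

Run 6: The run returns to its start, so emit a `<polygon>` with points (Y-flipped): 15.85,43.43 114.24,43.43 114.24,86.60 15.85,86.60.

Run 7: The run is open, so emit a `<polyline>` with points (Y-flipped): 40.99,151.11 29.77,70.72 44.62,36.97 202.12,25.40.

<svg xmlns="http://www.w3.org/2000/svg" width="238.25mm" height="214.07mm" viewBox="0 0 238.25 214.07">
  <polygon points="203.71,95.54 199.86,86.25 190.57,82.40 181.28,86.25 177.43,95.54 181.28,104.83 190.57,108.68 199.86,104.83" fill="none" stroke="#0000ff"/>
  <polygon points="94.32,68.35 187.55,68.35 187.55,169.87 94.32,169.87" fill="none" stroke="#0000ff"/>
  <polyline points="197.35,195.79 72.44,170.61 104.13,191.63 121.78,21.80 97.89,154.51 194.50,181.38" fill="none" stroke="#0000ff"/>
  <polygon points="27.96,88.68 24.57,80.48 16.37,77.09 8.17,80.48 4.78,88.68 8.17,96.88 16.37,100.27 24.57,96.88" fill="none" stroke="#0000ff"/>
  <polygon points="109.46,95.60 131.82,95.60 131.82,138.02 109.46,138.02" fill="none" stroke="#0000ff"/>
  <polygon points="15.85,43.43 114.24,43.43 114.24,86.60 15.85,86.60" fill="none" stroke="#0000ff"/>
  <polyline points="40.99,151.11 29.77,70.72 44.62,36.97 202.12,25.40" fill="none" stroke="#0000ff"/>
</svg>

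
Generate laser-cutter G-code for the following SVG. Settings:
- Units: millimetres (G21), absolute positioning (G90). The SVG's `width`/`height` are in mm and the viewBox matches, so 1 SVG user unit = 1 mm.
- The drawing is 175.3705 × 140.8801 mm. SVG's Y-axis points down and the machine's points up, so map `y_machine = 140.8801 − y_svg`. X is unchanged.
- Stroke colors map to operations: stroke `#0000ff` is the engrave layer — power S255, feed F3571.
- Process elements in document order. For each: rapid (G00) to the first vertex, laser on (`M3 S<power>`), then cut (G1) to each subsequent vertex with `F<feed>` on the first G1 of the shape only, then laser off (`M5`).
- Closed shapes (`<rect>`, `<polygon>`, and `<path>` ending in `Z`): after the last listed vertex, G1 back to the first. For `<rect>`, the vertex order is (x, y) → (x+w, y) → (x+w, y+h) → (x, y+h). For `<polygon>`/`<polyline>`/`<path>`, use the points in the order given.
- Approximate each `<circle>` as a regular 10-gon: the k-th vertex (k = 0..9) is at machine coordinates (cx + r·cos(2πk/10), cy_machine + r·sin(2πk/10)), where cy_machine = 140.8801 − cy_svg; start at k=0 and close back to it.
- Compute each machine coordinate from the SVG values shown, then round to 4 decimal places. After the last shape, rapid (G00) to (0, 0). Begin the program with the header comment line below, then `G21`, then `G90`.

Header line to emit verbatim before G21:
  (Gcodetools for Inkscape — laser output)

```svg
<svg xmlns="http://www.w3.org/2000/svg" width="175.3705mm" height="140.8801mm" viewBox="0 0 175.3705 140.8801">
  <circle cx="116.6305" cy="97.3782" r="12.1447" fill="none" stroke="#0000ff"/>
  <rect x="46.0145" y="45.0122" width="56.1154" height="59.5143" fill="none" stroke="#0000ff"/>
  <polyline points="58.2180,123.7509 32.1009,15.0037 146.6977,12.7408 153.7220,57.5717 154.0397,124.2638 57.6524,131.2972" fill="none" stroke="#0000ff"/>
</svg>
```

viewBox `0 0 175.3705 140.8801` with mm width/height → 1 unit = 1 mm. Flip: y_m = 140.8801 − y_svg.

**Shape 1** — `<circle>` circle, stroke `#0000ff` → engrave (S255, F3571). Machine vertices: (128.7752,43.5019) → (126.4558,50.6404) → (120.3834,55.0522) → (112.8776,55.0522) → (106.8052,50.6404) → (104.4858,43.5019) → (106.8052,36.3634) → (112.8776,31.9516) → (120.3834,31.9516) → (126.4558,36.3634) → (128.7752,43.5019). Closed: final G1 returns to the first vertex.

**Shape 2** — `<rect>` rectangle, stroke `#0000ff` → engrave (S255, F3571). Machine vertices: (46.0145,95.8679) → (102.1299,95.8679) → (102.1299,36.3536) → (46.0145,36.3536) → (46.0145,95.8679). Closed: final G1 returns to the first vertex.

**Shape 3** — `<polyline>` open polyline, stroke `#0000ff` → engrave (S255, F3571). Machine vertices: (58.2180,17.1292) → (32.1009,125.8764) → (146.6977,128.1393) → (153.7220,83.3084) → (154.0397,16.6163) → (57.6524,9.5829). Open path.

(Gcodetools for Inkscape — laser output)
G21
G90
G00 X128.7752 Y43.5019
M3 S255
G1 X126.4558 Y50.6404 F3571
G1 X120.3834 Y55.0522
G1 X112.8776 Y55.0522
G1 X106.8052 Y50.6404
G1 X104.4858 Y43.5019
G1 X106.8052 Y36.3634
G1 X112.8776 Y31.9516
G1 X120.3834 Y31.9516
G1 X126.4558 Y36.3634
G1 X128.7752 Y43.5019
M5
G00 X46.0145 Y95.8679
M3 S255
G1 X102.1299 Y95.8679 F3571
G1 X102.1299 Y36.3536
G1 X46.0145 Y36.3536
G1 X46.0145 Y95.8679
M5
G00 X58.2180 Y17.1292
M3 S255
G1 X32.1009 Y125.8764 F3571
G1 X146.6977 Y128.1393
G1 X153.7220 Y83.3084
G1 X154.0397 Y16.6163
G1 X57.6524 Y9.5829
M5
G00 X0.0000 Y0.0000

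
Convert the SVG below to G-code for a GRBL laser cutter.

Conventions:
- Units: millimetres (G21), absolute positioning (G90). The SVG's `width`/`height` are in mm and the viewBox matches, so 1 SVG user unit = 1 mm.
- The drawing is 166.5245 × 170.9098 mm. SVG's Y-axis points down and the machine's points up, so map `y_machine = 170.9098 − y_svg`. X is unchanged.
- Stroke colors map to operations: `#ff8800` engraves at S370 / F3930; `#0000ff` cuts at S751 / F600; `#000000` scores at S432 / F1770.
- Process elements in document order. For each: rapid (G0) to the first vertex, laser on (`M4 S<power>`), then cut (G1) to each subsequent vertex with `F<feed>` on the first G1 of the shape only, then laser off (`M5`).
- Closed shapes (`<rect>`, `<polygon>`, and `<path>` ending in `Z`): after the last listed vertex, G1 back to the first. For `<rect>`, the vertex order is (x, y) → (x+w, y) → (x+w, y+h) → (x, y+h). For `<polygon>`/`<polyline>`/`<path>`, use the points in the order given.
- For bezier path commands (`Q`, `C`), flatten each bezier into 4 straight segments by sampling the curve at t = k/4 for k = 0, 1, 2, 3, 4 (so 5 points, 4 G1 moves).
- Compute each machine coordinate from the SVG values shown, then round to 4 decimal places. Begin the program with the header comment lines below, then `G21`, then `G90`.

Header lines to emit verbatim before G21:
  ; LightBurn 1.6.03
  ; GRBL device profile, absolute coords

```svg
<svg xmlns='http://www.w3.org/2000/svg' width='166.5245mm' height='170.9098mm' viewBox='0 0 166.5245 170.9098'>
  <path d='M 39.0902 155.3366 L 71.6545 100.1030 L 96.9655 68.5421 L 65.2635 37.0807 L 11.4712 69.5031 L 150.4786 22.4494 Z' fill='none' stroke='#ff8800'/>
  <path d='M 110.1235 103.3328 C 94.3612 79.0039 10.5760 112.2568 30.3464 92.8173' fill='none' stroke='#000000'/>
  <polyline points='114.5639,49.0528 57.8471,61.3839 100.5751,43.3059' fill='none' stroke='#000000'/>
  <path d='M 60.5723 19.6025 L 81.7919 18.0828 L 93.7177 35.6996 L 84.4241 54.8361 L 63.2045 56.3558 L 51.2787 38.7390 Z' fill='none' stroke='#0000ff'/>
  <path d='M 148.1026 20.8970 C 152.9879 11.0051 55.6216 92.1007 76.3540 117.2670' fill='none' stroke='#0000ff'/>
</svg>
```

Since the viewBox matches the mm dimensions, user units are millimetres directly. The only transform is the Y-flip y_m = 170.9098 − y_svg.

Shape 1 is a closed polygon drawn with `<path>`. Its stroke #ff8800 means engrave at S370, F3930. After flipping Y the toolpath is (39.0902,15.5732) → (71.6545,70.8068) → (96.9655,102.3677) → (65.2635,133.8291) → (11.4712,101.4067) → (150.4786,148.4604) → (39.0902,15.5732), returning to the start.

Shape 2 is a cubic bezier drawn with `<path>`. Its stroke #000000 means score at S432, F1770. After flipping Y the toolpath is (110.1235,67.5770) → (88.2284,76.7501) → (56.9102,74.6683) → (32.2544,71.6697) → (30.3464,78.0925).

Shape 3 is a open polyline drawn with `<polyline>`. Its stroke #000000 means score at S432, F1770. After flipping Y the toolpath is (114.5639,121.8570) → (57.8471,109.5259) → (100.5751,127.6039).

Shape 4 is a regular polygon drawn with `<path>`. Its stroke #0000ff means cut at S751, F600. After flipping Y the toolpath is (60.5723,151.3073) → (81.7919,152.8270) → (93.7177,135.2102) → (84.4241,116.0737) → (63.2045,114.5540) → (51.2787,132.1708) → (60.5723,151.3073), returning to the start.

Shape 5 is a cubic bezier drawn with `<path>`. Its stroke #0000ff means cut at S751, F600. After flipping Y the toolpath is (148.1026,150.0128) → (136.0374,142.6671) → (106.2856,114.9746) → (79.5052,80.7087) → (76.3540,53.6428).

; LightBurn 1.6.03
; GRBL device profile, absolute coords
G21
G90
G0 X39.0902 Y15.5732
M4 S370
G1 X71.6545 Y70.8068 F3930
G1 X96.9655 Y102.3677
G1 X65.2635 Y133.8291
G1 X11.4712 Y101.4067
G1 X150.4786 Y148.4604
G1 X39.0902 Y15.5732
M5
G0 X110.1235 Y67.5770
M4 S432
G1 X88.2284 Y76.7501 F1770
G1 X56.9102 Y74.6683
G1 X32.2544 Y71.6697
G1 X30.3464 Y78.0925
M5
G0 X114.5639 Y121.8570
M4 S432
G1 X57.8471 Y109.5259 F1770
G1 X100.5751 Y127.6039
M5
G0 X60.5723 Y151.3073
M4 S751
G1 X81.7919 Y152.8270 F600
G1 X93.7177 Y135.2102
G1 X84.4241 Y116.0737
G1 X63.2045 Y114.5540
G1 X51.2787 Y132.1708
G1 X60.5723 Y151.3073
M5
G0 X148.1026 Y150.0128
M4 S751
G1 X136.0374 Y142.6671 F600
G1 X106.2856 Y114.9746
G1 X79.5052 Y80.7087
G1 X76.3540 Y53.6428
M5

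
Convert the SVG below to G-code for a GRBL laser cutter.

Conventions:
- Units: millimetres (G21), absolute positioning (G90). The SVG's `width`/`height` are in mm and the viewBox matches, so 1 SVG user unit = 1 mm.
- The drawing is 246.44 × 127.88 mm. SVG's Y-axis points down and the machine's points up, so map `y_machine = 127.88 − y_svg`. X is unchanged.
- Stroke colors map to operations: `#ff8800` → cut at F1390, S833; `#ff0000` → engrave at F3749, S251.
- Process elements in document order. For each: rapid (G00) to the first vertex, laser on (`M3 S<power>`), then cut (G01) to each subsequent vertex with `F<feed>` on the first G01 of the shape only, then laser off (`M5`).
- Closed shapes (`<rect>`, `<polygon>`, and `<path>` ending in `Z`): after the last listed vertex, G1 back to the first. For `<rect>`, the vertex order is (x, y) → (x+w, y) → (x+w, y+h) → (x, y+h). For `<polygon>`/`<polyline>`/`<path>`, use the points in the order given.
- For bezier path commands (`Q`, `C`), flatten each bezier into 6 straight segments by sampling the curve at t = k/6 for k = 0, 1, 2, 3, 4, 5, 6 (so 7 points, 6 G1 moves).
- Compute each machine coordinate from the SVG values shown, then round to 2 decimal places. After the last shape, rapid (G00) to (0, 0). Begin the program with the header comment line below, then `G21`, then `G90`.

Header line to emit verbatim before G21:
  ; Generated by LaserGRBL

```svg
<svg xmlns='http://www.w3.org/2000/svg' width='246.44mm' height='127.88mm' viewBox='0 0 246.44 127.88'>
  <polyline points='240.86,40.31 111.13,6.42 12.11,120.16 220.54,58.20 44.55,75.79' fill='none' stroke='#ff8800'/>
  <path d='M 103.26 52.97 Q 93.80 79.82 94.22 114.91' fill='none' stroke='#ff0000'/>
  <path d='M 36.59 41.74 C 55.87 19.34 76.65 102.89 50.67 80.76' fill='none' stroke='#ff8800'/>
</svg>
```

Since the viewBox matches the mm dimensions, user units are millimetres directly. The only transform is the Y-flip y_m = 127.88 − y_svg.

Shape 1 is a open polyline drawn with `<polyline>`. Its stroke #ff8800 means cut at S833, F1390. After flipping Y the toolpath is (240.86,87.57) → (111.13,121.46) → (12.11,7.72) → (220.54,69.68) → (44.55,52.09).

Shape 2 is a quadratic bezier drawn with `<path>`. Its stroke #ff0000 means engrave at S251, F3749. After flipping Y the toolpath is (103.26,74.91) → (100.38,65.73) → (98.05,56.09) → (96.27,46.00) → (95.04,35.45) → (94.35,24.44) → (94.22,12.97).

Shape 3 is a cubic bezier drawn with `<path>`. Its stroke #ff8800 means cut at S833, F1390. After flipping Y the toolpath is (36.59,86.14) → (46.13,89.49) → (54.58,81.06) → (60.60,66.73) → (62.85,52.38) → (59.99,43.88) → (50.67,47.12).

; Generated by LaserGRBL
G21
G90
G00 X240.86 Y87.57
M3 S833
G01 X111.13 Y121.46 F1390
G01 X12.11 Y7.72
G01 X220.54 Y69.68
G01 X44.55 Y52.09
M5
G00 X103.26 Y74.91
M3 S251
G01 X100.38 Y65.73 F3749
G01 X98.05 Y56.09
G01 X96.27 Y46.00
G01 X95.04 Y35.45
G01 X94.35 Y24.44
G01 X94.22 Y12.97
M5
G00 X36.59 Y86.14
M3 S833
G01 X46.13 Y89.49 F1390
G01 X54.58 Y81.06
G01 X60.60 Y66.73
G01 X62.85 Y52.38
G01 X59.99 Y43.88
G01 X50.67 Y47.12
M5
G00 X0.00 Y0.00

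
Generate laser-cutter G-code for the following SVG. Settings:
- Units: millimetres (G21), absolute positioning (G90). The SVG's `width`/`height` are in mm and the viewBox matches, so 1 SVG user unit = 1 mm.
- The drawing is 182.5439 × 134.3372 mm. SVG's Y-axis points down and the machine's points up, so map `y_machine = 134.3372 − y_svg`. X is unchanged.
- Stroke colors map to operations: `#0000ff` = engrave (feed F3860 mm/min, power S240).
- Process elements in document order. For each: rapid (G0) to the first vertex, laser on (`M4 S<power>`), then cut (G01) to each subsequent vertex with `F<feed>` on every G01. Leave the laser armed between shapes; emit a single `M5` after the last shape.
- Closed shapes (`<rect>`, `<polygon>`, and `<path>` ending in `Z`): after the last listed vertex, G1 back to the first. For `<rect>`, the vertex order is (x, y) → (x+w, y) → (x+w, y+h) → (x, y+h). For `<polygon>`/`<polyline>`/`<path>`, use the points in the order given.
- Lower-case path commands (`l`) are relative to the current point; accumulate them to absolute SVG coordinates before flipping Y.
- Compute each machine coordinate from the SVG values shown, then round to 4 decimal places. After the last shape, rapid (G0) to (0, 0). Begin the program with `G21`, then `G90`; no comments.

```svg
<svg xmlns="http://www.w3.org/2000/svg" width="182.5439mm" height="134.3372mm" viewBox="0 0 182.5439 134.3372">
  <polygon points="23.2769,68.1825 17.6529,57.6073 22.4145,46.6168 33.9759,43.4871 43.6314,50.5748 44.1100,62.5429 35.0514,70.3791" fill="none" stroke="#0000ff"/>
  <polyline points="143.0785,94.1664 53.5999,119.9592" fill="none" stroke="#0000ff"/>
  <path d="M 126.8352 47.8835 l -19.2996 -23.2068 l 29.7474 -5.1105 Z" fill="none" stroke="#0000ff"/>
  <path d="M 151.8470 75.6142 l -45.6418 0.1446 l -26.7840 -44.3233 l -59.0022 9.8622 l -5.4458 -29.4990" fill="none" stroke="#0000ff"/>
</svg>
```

Since the viewBox matches the mm dimensions, user units are millimetres directly. The only transform is the Y-flip y_m = 134.3372 − y_svg.

Shape 1 is a regular polygon drawn with `<polygon>`. Its stroke #0000ff means engrave at S240, F3860. After flipping Y the toolpath is (23.2769,66.1547) → (17.6529,76.7299) → (22.4145,87.7204) → (33.9759,90.8501) → (43.6314,83.7624) → (44.1100,71.7943) → (35.0514,63.9581) → (23.2769,66.1547), returning to the start.

Shape 2 is a line segment drawn with `<polyline>`. Its stroke #0000ff means engrave at S240, F3860. After flipping Y the toolpath is (143.0785,40.1708) → (53.5999,14.3780).

Shape 3 is a regular polygon drawn with `<path>`. Its stroke #0000ff means engrave at S240, F3860. After flipping Y the toolpath is (126.8352,86.4537) → (107.5356,109.6605) → (137.2830,114.7710) → (126.8352,86.4537), returning to the start.

Shape 4 is a open polyline drawn with `<path>`. Its stroke #0000ff means engrave at S240, F3860. After flipping Y the toolpath is (151.8470,58.7230) → (106.2052,58.5784) → (79.4212,102.9017) → (20.4190,93.0395) → (14.9732,122.5385).

G21
G90
G0 X23.2769 Y66.1547
M4 S240
G01 X17.6529 Y76.7299 F3860
G01 X22.4145 Y87.7204 F3860
G01 X33.9759 Y90.8501 F3860
G01 X43.6314 Y83.7624 F3860
G01 X44.1100 Y71.7943 F3860
G01 X35.0514 Y63.9581 F3860
G01 X23.2769 Y66.1547 F3860
G0 X143.0785 Y40.1708
M4 S240
G01 X53.5999 Y14.3780 F3860
G0 X126.8352 Y86.4537
M4 S240
G01 X107.5356 Y109.6605 F3860
G01 X137.2830 Y114.7710 F3860
G01 X126.8352 Y86.4537 F3860
G0 X151.8470 Y58.7230
M4 S240
G01 X106.2052 Y58.5784 F3860
G01 X79.4212 Y102.9017 F3860
G01 X20.4190 Y93.0395 F3860
G01 X14.9732 Y122.5385 F3860
M5
G0 X0.0000 Y0.0000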